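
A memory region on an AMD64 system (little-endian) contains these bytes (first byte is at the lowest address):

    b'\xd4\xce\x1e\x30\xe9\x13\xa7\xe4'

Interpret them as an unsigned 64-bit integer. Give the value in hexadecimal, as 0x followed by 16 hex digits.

In little-endian order the low byte comes first in memory.
Reassemble most-significant byte first: E4 A7 13 E9 30 1E CE D4 → 0xE4A713E9301ECED4.

0xE4A713E9301ECED4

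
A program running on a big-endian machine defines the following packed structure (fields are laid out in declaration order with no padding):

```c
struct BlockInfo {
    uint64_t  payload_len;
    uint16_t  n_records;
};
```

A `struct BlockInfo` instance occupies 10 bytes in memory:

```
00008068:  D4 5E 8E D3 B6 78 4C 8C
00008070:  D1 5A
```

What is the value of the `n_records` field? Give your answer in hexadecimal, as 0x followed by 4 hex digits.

0xD15A

`n_records` follows `payload_len` (8 bytes), so it starts at byte offset 8 and occupies 2 bytes.
Bytes at offsets 8..9: D1 5A.
In big-endian order the high byte comes first in memory.
The bytes are already most-significant first: 0xD15A.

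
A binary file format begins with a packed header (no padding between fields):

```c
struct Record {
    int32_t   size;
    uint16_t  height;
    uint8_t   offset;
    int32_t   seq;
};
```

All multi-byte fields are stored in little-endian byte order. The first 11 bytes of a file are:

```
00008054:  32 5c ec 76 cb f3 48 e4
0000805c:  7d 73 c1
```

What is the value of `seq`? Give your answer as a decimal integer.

-1049395740

`seq` follows `size` (4 B), `height` (2 B), `offset` (1 B), so it starts at offset 4 + 2 + 1 = 7 and occupies 4 bytes.
Bytes at offsets 7..10: E4 7D 73 C1.
Little-endian stores the least-significant byte at the lowest address.
Reassemble most-significant byte first: C1 73 7D E4 → 0xC1737DE4.
Top bit is set, so as a signed 32-bit value this is 0xC1737DE4 − 2^32 = -1049395740.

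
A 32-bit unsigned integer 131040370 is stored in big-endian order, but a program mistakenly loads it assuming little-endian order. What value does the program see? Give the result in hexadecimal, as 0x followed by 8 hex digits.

131040370 in 32-bit hexadecimal is 0x07CF8472.
Stored big-endian, the bytes at ascending addresses are 07 CF 84 72.
Read back as little-endian, the first byte is least significant, giving 0x7284CF07.

0x7284CF07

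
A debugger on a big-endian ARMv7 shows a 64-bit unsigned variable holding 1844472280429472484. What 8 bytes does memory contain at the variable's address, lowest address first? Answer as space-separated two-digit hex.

1844472280429472484 in hexadecimal, padded to 64 bits, is 0x1998E1C4410DAAE4.
Split into bytes (most-significant first): 19 98 E1 C4 41 0D AA E4.
Big-endian: lowest address holds the most-significant byte.
So the memory order matches the most-significant-first order: 19 98 E1 C4 41 0D AA E4.

19 98 E1 C4 41 0D AA E4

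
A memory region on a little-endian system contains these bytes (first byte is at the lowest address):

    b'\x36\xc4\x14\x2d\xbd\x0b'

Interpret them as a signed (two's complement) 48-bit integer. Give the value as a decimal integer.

12907133060150

Little-endian stores the least-significant byte at the lowest address.
Reassemble most-significant byte first: 0B BD 2D 14 C4 36 → 0x0BBD2D14C436.
0x0BBD2D14C436 = 12907133060150.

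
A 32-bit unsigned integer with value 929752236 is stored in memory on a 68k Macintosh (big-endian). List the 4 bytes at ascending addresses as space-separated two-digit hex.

37 6A E4 AC

929752236 in hexadecimal, padded to 32 bits, is 0x376AE4AC.
Split into bytes (most-significant first): 37 6A E4 AC.
Big-endian stores the most-significant byte at the lowest address.
So the memory order matches the most-significant-first order: 37 6A E4 AC.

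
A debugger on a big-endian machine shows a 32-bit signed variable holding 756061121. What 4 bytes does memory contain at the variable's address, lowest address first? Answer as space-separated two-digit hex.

756061121 in hexadecimal, padded to 32 bits, is 0x2D1093C1.
Split into bytes (most-significant first): 2D 10 93 C1.
Big-endian stores the most-significant byte at the lowest address.
So the memory order matches the most-significant-first order: 2D 10 93 C1.

2D 10 93 C1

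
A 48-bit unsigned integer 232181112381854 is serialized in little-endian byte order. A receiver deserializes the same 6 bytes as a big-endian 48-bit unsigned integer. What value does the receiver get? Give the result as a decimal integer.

173867706362579

232181112381854 in 48-bit hexadecimal is 0xD32AE0BA219E.
Stored little-endian, the bytes at ascending addresses are 9E 21 BA E0 2A D3.
Read back as big-endian, the last byte is least significant, giving 0x9E21BAE02AD3.
0x9E21BAE02AD3 = 173867706362579.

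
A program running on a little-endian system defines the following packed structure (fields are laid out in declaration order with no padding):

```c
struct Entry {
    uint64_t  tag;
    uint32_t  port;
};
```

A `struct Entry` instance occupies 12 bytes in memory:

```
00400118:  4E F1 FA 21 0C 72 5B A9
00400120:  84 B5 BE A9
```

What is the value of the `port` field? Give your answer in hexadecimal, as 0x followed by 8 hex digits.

`port` follows `tag` (8 bytes), so it starts at byte offset 8 and occupies 4 bytes.
Bytes at offsets 8..11: 84 B5 BE A9.
Little-endian: lowest address holds the least-significant byte.
Reassemble most-significant byte first: A9 BE B5 84 → 0xA9BEB584.

0xA9BEB584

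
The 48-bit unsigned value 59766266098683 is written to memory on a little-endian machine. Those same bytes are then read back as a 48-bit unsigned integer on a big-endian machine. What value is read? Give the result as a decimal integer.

276471598504758

59766266098683 in 48-bit hexadecimal is 0x365B6B0F73FB.
Stored little-endian, the bytes at ascending addresses are FB 73 0F 6B 5B 36.
Read back as big-endian, the last byte is least significant, giving 0xFB730F6B5B36.
0xFB730F6B5B36 = 276471598504758.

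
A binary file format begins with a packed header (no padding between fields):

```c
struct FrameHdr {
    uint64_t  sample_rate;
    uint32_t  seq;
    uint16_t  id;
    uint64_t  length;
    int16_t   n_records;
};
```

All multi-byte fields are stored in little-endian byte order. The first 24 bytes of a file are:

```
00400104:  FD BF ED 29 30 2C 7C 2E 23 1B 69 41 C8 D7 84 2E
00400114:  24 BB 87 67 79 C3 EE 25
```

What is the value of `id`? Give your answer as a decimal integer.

55240

`id` follows `sample_rate` (8 B), `seq` (4 B), so it starts at offset 8 + 4 = 12 and occupies 2 bytes.
Bytes at offsets 12..13: C8 D7.
In little-endian order the low byte comes first in memory.
Reassemble most-significant byte first: D7 C8 → 0xD7C8.
0xD7C8 = 55240.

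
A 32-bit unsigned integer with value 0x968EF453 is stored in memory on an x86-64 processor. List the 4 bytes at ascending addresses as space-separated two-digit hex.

53 F4 8E 96

Split into bytes (most-significant first): 96 8E F4 53.
Little-endian stores the least-significant byte at the lowest address.
So at ascending addresses the bytes are 53 F4 8E 96.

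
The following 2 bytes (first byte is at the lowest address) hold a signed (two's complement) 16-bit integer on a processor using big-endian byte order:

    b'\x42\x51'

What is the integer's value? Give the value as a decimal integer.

Big-endian stores the most-significant byte at the lowest address.
The bytes are already most-significant first: 0x4251.
0x4251 = 16977.

16977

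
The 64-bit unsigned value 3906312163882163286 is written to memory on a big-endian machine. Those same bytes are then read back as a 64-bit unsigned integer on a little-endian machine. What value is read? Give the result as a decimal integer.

6259154028631045686

3906312163882163286 in 64-bit hexadecimal is 0x363602376DFBDC56.
Stored big-endian, the bytes at ascending addresses are 36 36 02 37 6D FB DC 56.
Read back as little-endian, the first byte is least significant, giving 0x56DCFB6D37023636.
0x56DCFB6D37023636 = 6259154028631045686.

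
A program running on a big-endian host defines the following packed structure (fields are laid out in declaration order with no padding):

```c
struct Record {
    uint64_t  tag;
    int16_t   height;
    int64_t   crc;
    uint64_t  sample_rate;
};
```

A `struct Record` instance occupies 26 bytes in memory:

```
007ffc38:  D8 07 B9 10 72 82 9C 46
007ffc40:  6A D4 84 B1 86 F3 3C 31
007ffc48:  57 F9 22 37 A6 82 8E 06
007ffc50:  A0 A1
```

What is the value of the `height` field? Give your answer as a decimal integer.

`height` follows `tag` (8 bytes), so it starts at byte offset 8 and occupies 2 bytes.
Bytes at offsets 8..9: 6A D4.
Big-endian: lowest address holds the most-significant byte.
The bytes are already most-significant first: 0x6AD4.
0x6AD4 = 27348.

27348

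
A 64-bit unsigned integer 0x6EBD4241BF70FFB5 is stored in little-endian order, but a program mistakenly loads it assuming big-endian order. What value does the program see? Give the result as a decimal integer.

13114324606662131054

Stored little-endian, the bytes at ascending addresses are B5 FF 70 BF 41 42 BD 6E.
Read back as big-endian, the last byte is least significant, giving 0xB5FF70BF4142BD6E.
0xB5FF70BF4142BD6E = 13114324606662131054.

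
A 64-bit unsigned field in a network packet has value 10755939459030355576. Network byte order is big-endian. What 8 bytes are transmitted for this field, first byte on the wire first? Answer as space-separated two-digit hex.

10755939459030355576 in hexadecimal, padded to 64 bits, is 0x9544C5F3591C8E78.
Split into bytes (most-significant first): 95 44 C5 F3 59 1C 8E 78.
Big-endian stores the most-significant byte at the lowest address.
So the memory order matches the most-significant-first order: 95 44 C5 F3 59 1C 8E 78.

95 44 C5 F3 59 1C 8E 78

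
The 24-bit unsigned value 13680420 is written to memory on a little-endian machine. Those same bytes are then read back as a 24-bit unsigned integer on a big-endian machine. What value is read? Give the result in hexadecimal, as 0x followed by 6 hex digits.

13680420 in 24-bit hexadecimal is 0xD0BF24.
Stored little-endian, the bytes at ascending addresses are 24 BF D0.
Read back as big-endian, the last byte is least significant, giving 0x24BFD0.

0x24BFD0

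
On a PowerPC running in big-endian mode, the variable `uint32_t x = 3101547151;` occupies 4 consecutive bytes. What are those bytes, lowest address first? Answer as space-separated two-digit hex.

3101547151 in hexadecimal, padded to 32 bits, is 0xB8DDDA8F.
Split into bytes (most-significant first): B8 DD DA 8F.
Big-endian stores the most-significant byte at the lowest address.
So the memory order matches the most-significant-first order: B8 DD DA 8F.

B8 DD DA 8F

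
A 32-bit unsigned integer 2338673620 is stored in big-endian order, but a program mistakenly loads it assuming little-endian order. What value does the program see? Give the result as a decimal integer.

2338673620 in 32-bit hexadecimal is 0x8B6553D4.
Stored big-endian, the bytes at ascending addresses are 8B 65 53 D4.
Read back as little-endian, the first byte is least significant, giving 0xD453658B.
0xD453658B = 3562235275.

3562235275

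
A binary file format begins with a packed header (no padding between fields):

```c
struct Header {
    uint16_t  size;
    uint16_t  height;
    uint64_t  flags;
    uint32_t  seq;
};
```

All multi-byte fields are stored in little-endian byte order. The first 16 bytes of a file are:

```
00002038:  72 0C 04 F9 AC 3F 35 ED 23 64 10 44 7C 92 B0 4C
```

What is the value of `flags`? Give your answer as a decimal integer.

4904530099672793004

`flags` follows `size` (2 B), `height` (2 B), so it starts at offset 2 + 2 = 4 and occupies 8 bytes.
Bytes at offsets 4..11: AC 3F 35 ED 23 64 10 44.
Little-endian stores the least-significant byte at the lowest address.
Reassemble most-significant byte first: 44 10 64 23 ED 35 3F AC → 0x44106423ED353FAC.
0x44106423ED353FAC = 4904530099672793004.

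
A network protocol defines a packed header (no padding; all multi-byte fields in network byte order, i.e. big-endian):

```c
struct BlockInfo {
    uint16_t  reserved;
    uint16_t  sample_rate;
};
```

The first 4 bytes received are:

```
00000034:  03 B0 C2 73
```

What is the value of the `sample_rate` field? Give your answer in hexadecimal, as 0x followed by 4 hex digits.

0xC273

`sample_rate` follows `reserved` (2 bytes), so it starts at byte offset 2 and occupies 2 bytes.
Bytes at offsets 2..3: C2 73.
In big-endian order the high byte comes first in memory.
The bytes are already most-significant first: 0xC273.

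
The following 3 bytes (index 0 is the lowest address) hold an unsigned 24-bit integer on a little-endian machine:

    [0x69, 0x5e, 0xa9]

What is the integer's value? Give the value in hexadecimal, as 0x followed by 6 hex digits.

Little-endian: lowest address holds the least-significant byte.
Reassemble most-significant byte first: A9 5E 69 → 0xA95E69.

0xA95E69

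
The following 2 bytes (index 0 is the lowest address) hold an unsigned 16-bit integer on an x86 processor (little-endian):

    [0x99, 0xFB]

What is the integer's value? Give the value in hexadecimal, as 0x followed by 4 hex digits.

0xFB99

Little-endian: lowest address holds the least-significant byte.
Reassemble most-significant byte first: FB 99 → 0xFB99.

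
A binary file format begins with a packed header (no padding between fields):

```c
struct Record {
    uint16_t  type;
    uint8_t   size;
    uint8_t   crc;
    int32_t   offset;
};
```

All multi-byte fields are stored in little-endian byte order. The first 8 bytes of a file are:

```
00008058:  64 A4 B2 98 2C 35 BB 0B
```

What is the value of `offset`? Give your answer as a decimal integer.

`offset` follows `type` (2 B), `size` (1 B), `crc` (1 B), so it starts at offset 2 + 1 + 1 = 4 and occupies 4 bytes.
Bytes at offsets 4..7: 2C 35 BB 0B.
Little-endian: lowest address holds the least-significant byte.
Reassemble most-significant byte first: 0B BB 35 2C → 0x0BBB352C.
0x0BBB352C = 196818220.

196818220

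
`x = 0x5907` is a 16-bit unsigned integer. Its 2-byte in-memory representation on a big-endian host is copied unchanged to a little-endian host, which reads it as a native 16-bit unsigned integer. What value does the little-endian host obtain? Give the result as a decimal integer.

1881

Stored big-endian, the bytes at ascending addresses are 59 07.
Read back as little-endian, the first byte is least significant, giving 0x0759.
0x0759 = 1881.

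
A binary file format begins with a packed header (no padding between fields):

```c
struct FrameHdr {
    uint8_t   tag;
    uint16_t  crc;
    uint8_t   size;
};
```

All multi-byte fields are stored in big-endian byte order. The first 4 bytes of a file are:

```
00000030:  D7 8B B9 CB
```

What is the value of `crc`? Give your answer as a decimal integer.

35769

`crc` follows `tag` (1 byte), so it starts at byte offset 1 and occupies 2 bytes.
Bytes at offsets 1..2: 8B B9.
Big-endian stores the most-significant byte at the lowest address.
The bytes are already most-significant first: 0x8BB9.
0x8BB9 = 35769.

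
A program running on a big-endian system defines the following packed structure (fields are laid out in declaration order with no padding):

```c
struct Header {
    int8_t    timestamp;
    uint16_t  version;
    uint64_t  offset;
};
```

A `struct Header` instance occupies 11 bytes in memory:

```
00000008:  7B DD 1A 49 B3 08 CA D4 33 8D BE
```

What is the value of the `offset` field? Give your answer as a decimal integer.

5310598052836511166

`offset` follows `timestamp` (1 B), `version` (2 B), so it starts at offset 1 + 2 = 3 and occupies 8 bytes.
Bytes at offsets 3..10: 49 B3 08 CA D4 33 8D BE.
Big-endian: lowest address holds the most-significant byte.
The bytes are already most-significant first: 0x49B308CAD4338DBE.
0x49B308CAD4338DBE = 5310598052836511166.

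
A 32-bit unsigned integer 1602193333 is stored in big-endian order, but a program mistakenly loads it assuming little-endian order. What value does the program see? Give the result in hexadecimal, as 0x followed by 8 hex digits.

0xB5877F5F

1602193333 in 32-bit hexadecimal is 0x5F7F87B5.
Stored big-endian, the bytes at ascending addresses are 5F 7F 87 B5.
Read back as little-endian, the first byte is least significant, giving 0xB5877F5F.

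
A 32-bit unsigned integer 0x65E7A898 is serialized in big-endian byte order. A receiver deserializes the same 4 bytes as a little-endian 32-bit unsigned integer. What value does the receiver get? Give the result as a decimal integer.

Stored big-endian, the bytes at ascending addresses are 65 E7 A8 98.
Read back as little-endian, the first byte is least significant, giving 0x98A8E765.
0x98A8E765 = 2561206117.

2561206117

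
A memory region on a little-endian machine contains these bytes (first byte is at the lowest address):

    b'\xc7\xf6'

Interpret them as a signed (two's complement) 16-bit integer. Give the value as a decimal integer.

-2361

Little-endian stores the least-significant byte at the lowest address.
Reassemble most-significant byte first: F6 C7 → 0xF6C7.
Top bit is set, so as a signed 16-bit value this is 0xF6C7 − 2^16 = -2361.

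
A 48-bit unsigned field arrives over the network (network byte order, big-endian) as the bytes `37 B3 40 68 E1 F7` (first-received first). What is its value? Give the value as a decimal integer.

Big-endian: lowest address holds the most-significant byte.
The bytes are already most-significant first: 0x37B34068E1F7.
0x37B34068E1F7 = 61243019289079.

61243019289079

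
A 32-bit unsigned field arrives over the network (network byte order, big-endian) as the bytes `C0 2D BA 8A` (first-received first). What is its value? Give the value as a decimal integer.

3224222346

Big-endian stores the most-significant byte at the lowest address.
The bytes are already most-significant first: 0xC02DBA8A.
0xC02DBA8A = 3224222346.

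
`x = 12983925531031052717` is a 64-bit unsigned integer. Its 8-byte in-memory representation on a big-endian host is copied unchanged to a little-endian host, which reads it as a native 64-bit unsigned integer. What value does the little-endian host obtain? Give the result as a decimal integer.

12983925531031052717 in 64-bit hexadecimal is 0xB4302B7A8B3B21AD.
Stored big-endian, the bytes at ascending addresses are B4 30 2B 7A 8B 3B 21 AD.
Read back as little-endian, the first byte is least significant, giving 0xAD213B8B7A2B30B4.
0xAD213B8B7A2B30B4 = 12475317913029128372.

12475317913029128372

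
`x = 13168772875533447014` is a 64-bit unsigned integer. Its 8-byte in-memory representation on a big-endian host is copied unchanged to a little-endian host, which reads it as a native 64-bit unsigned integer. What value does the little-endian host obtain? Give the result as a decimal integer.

7381391805601923254

13168772875533447014 in 64-bit hexadecimal is 0xB6C0E128BDF86F66.
Stored big-endian, the bytes at ascending addresses are B6 C0 E1 28 BD F8 6F 66.
Read back as little-endian, the first byte is least significant, giving 0x666FF8BD28E1C0B6.
0x666FF8BD28E1C0B6 = 7381391805601923254.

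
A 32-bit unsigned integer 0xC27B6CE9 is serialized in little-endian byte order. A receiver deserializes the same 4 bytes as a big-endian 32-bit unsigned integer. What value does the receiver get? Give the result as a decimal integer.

Stored little-endian, the bytes at ascending addresses are E9 6C 7B C2.
Read back as big-endian, the last byte is least significant, giving 0xE96C7BC2.
0xE96C7BC2 = 3916200898.

3916200898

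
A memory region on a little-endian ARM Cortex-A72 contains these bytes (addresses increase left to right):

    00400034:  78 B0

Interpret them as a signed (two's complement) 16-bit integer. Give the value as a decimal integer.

-20360

Little-endian: lowest address holds the least-significant byte.
Reassemble most-significant byte first: B0 78 → 0xB078.
Top bit is set, so as a signed 16-bit value this is 0xB078 − 2^16 = -20360.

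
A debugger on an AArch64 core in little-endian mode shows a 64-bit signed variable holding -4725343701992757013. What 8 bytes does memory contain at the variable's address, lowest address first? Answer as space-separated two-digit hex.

Two's complement of -4725343701992757013 in 64 bits: 4725343701992757013 = 0x4193CB0F9EE85715; invert → 0xBE6C34F06117A8EA; add 1 → 0xBE6C34F06117A8EB.
Split into bytes (most-significant first): BE 6C 34 F0 61 17 A8 EB.
Little-endian: lowest address holds the least-significant byte.
So at ascending addresses the bytes are EB A8 17 61 F0 34 6C BE.

EB A8 17 61 F0 34 6C BE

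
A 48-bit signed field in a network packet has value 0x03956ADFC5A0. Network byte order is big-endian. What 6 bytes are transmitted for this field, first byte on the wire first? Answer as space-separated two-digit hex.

Split into bytes (most-significant first): 03 95 6A DF C5 A0.
Big-endian: lowest address holds the most-significant byte.
So the memory order matches the most-significant-first order: 03 95 6A DF C5 A0.

03 95 6A DF C5 A0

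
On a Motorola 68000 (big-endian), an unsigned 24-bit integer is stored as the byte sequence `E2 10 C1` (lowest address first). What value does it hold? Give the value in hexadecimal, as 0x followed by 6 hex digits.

Big-endian: lowest address holds the most-significant byte.
The bytes are already most-significant first: 0xE210C1.

0xE210C1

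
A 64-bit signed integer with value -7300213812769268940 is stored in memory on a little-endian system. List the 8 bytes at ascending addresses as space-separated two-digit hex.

Two's complement of -7300213812769268940 in 64 bits: 7300213812769268940 = 0x654F91C8D68324CC; invert → 0x9AB06E37297CDB33; add 1 → 0x9AB06E37297CDB34.
Split into bytes (most-significant first): 9A B0 6E 37 29 7C DB 34.
In little-endian order the low byte comes first in memory.
So at ascending addresses the bytes are 34 DB 7C 29 37 6E B0 9A.

34 DB 7C 29 37 6E B0 9A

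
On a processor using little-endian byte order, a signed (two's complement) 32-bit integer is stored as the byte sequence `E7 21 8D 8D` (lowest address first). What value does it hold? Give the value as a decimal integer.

-1920130585

In little-endian order the low byte comes first in memory.
Reassemble most-significant byte first: 8D 8D 21 E7 → 0x8D8D21E7.
Top bit is set, so as a signed 32-bit value this is 0x8D8D21E7 − 2^32 = -1920130585.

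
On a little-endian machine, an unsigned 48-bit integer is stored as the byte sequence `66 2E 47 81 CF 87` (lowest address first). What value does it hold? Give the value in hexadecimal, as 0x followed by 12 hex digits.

0x87CF81472E66

Little-endian: lowest address holds the least-significant byte.
Reassemble most-significant byte first: 87 CF 81 47 2E 66 → 0x87CF81472E66.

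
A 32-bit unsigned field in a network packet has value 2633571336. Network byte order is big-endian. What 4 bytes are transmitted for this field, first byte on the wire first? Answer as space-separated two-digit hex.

2633571336 in hexadecimal, padded to 32 bits, is 0x9CF91C08.
Split into bytes (most-significant first): 9C F9 1C 08.
Big-endian: lowest address holds the most-significant byte.
So the memory order matches the most-significant-first order: 9C F9 1C 08.

9C F9 1C 08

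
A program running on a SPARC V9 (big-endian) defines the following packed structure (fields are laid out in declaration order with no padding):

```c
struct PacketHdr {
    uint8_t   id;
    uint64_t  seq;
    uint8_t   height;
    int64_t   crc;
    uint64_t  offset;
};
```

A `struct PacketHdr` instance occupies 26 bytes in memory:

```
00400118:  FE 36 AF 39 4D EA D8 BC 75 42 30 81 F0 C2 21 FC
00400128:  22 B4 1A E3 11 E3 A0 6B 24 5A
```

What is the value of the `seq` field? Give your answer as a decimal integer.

`seq` follows `id` (1 byte), so it starts at byte offset 1 and occupies 8 bytes.
Bytes at offsets 1..8: 36 AF 39 4D EA D8 BC 75.
Big-endian: lowest address holds the most-significant byte.
The bytes are already most-significant first: 0x36AF394DEAD8BC75.
0x36AF394DEAD8BC75 = 3940431205787810933.

3940431205787810933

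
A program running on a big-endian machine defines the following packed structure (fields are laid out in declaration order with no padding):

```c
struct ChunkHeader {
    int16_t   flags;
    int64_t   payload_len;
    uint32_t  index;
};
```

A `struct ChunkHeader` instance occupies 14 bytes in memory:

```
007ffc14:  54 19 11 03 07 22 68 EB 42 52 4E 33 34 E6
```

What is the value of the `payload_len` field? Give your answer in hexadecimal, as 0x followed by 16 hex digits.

0x1103072268EB4252

`payload_len` follows `flags` (2 bytes), so it starts at byte offset 2 and occupies 8 bytes.
Bytes at offsets 2..9: 11 03 07 22 68 EB 42 52.
Big-endian: lowest address holds the most-significant byte.
The bytes are already most-significant first: 0x1103072268EB4252.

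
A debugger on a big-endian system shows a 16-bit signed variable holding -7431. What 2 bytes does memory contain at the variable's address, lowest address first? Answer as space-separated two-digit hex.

E2 F9

Two's complement of -7431 in 16 bits: 7431 = 0x1D07; invert → 0xE2F8; add 1 → 0xE2F9.
Split into bytes (most-significant first): E2 F9.
Big-endian: lowest address holds the most-significant byte.
So the memory order matches the most-significant-first order: E2 F9.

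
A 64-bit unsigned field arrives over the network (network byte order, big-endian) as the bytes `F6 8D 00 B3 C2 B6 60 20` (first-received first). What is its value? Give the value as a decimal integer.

17765856877112352800

Big-endian: lowest address holds the most-significant byte.
The bytes are already most-significant first: 0xF68D00B3C2B66020.
0xF68D00B3C2B66020 = 17765856877112352800.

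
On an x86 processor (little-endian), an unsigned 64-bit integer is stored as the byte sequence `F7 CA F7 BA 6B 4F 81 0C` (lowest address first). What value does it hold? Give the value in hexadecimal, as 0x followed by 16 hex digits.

In little-endian order the low byte comes first in memory.
Reassemble most-significant byte first: 0C 81 4F 6B BA F7 CA F7 → 0x0C814F6BBAF7CAF7.

0x0C814F6BBAF7CAF7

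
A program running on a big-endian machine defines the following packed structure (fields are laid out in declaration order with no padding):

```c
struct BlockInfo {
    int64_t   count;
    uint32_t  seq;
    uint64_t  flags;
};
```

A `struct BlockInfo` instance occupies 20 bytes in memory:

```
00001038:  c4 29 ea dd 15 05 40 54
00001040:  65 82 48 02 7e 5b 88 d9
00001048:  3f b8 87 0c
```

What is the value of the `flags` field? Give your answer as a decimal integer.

`flags` follows `count` (8 B), `seq` (4 B), so it starts at offset 8 + 4 = 12 and occupies 8 bytes.
Bytes at offsets 12..19: 7E 5B 88 D9 3F B8 87 0C.
In big-endian order the high byte comes first in memory.
The bytes are already most-significant first: 0x7E5B88D93FB8870C.
0x7E5B88D93FB8870C = 9105021538317928204.

9105021538317928204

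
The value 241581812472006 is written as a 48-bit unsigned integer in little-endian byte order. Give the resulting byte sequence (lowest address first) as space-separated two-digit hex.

241581812472006 in hexadecimal, padded to 48 bits, is 0xDBB7A61DD8C6.
Split into bytes (most-significant first): DB B7 A6 1D D8 C6.
Little-endian stores the least-significant byte at the lowest address.
So at ascending addresses the bytes are C6 D8 1D A6 B7 DB.

C6 D8 1D A6 B7 DB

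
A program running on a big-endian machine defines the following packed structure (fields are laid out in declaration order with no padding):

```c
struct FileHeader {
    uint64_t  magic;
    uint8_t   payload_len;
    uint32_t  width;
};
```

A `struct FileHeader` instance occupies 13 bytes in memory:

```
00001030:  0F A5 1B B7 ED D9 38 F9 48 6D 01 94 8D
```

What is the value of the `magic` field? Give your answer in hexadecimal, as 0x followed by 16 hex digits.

0x0FA51BB7EDD938F9

`magic` is the first field, at byte offset 0, occupying 8 bytes.
Bytes at offsets 0..7: 0F A5 1B B7 ED D9 38 F9.
In big-endian order the high byte comes first in memory.
The bytes are already most-significant first: 0x0FA51BB7EDD938F9.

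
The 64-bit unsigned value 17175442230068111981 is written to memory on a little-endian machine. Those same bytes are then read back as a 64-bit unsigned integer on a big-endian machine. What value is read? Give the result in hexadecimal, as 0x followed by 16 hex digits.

0x6DEA7377B56D5BEE

17175442230068111981 in 64-bit hexadecimal is 0xEE5B6DB57773EA6D.
Stored little-endian, the bytes at ascending addresses are 6D EA 73 77 B5 6D 5B EE.
Read back as big-endian, the last byte is least significant, giving 0x6DEA7377B56D5BEE.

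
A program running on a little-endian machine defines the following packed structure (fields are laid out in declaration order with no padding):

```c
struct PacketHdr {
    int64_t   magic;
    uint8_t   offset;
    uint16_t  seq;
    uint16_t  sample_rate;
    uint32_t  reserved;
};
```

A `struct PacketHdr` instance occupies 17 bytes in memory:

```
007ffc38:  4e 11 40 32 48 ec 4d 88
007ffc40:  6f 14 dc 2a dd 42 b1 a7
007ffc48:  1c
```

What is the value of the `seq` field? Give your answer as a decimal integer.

56340

`seq` follows `magic` (8 B), `offset` (1 B), so it starts at offset 8 + 1 = 9 and occupies 2 bytes.
Bytes at offsets 9..10: 14 DC.
Little-endian: lowest address holds the least-significant byte.
Reassemble most-significant byte first: DC 14 → 0xDC14.
0xDC14 = 56340.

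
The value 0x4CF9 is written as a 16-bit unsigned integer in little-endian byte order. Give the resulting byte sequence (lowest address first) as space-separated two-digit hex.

F9 4C

Split into bytes (most-significant first): 4C F9.
Little-endian stores the least-significant byte at the lowest address.
So at ascending addresses the bytes are F9 4C.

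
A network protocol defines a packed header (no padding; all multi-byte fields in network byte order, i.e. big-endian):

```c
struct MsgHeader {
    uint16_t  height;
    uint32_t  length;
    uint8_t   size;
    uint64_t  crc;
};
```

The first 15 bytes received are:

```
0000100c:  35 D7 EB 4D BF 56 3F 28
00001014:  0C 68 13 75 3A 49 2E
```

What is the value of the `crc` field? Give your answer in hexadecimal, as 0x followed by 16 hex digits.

`crc` follows `height` (2 B), `length` (4 B), `size` (1 B), so it starts at offset 2 + 4 + 1 = 7 and occupies 8 bytes.
Bytes at offsets 7..14: 28 0C 68 13 75 3A 49 2E.
In big-endian order the high byte comes first in memory.
The bytes are already most-significant first: 0x280C6813753A492E.

0x280C6813753A492E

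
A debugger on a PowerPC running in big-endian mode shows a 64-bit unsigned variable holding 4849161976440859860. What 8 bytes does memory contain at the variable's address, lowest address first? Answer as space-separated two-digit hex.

4849161976440859860 in hexadecimal, padded to 64 bits, is 0x434BAF202816ACD4.
Split into bytes (most-significant first): 43 4B AF 20 28 16 AC D4.
Big-endian stores the most-significant byte at the lowest address.
So the memory order matches the most-significant-first order: 43 4B AF 20 28 16 AC D4.

43 4B AF 20 28 16 AC D4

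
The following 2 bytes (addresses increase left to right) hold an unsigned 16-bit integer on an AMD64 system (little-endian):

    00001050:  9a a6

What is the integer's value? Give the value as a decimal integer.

42650

In little-endian order the low byte comes first in memory.
Reassemble most-significant byte first: A6 9A → 0xA69A.
0xA69A = 42650.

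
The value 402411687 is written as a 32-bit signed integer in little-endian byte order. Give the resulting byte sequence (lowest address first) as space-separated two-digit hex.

402411687 in hexadecimal, padded to 32 bits, is 0x17FC50A7.
Split into bytes (most-significant first): 17 FC 50 A7.
In little-endian order the low byte comes first in memory.
So at ascending addresses the bytes are A7 50 FC 17.

A7 50 FC 17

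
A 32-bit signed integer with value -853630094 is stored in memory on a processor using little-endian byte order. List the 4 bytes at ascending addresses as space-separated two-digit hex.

Two's complement of -853630094 in 32 bits: 853630094 = 0x32E15C8E; invert → 0xCD1EA371; add 1 → 0xCD1EA372.
Split into bytes (most-significant first): CD 1E A3 72.
In little-endian order the low byte comes first in memory.
So at ascending addresses the bytes are 72 A3 1E CD.

72 A3 1E CD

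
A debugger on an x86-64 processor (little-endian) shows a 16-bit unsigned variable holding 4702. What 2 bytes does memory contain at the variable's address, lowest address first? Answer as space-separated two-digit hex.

4702 in hexadecimal, padded to 16 bits, is 0x125E.
Split into bytes (most-significant first): 12 5E.
In little-endian order the low byte comes first in memory.
So at ascending addresses the bytes are 5E 12.

5E 12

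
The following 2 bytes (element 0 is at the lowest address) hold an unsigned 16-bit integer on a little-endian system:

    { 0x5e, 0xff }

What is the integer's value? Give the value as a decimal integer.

65374

Little-endian stores the least-significant byte at the lowest address.
Reassemble most-significant byte first: FF 5E → 0xFF5E.
0xFF5E = 65374.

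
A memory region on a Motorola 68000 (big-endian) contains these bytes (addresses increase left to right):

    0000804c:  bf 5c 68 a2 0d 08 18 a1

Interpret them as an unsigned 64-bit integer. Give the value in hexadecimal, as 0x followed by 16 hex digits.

Big-endian stores the most-significant byte at the lowest address.
The bytes are already most-significant first: 0xBF5C68A20D0818A1.

0xBF5C68A20D0818A1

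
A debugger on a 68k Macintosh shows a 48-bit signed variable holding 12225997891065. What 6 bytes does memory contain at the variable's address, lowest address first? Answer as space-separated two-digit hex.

0B 1E 96 42 E5 F9

12225997891065 in hexadecimal, padded to 48 bits, is 0x0B1E9642E5F9.
Split into bytes (most-significant first): 0B 1E 96 42 E5 F9.
In big-endian order the high byte comes first in memory.
So the memory order matches the most-significant-first order: 0B 1E 96 42 E5 F9.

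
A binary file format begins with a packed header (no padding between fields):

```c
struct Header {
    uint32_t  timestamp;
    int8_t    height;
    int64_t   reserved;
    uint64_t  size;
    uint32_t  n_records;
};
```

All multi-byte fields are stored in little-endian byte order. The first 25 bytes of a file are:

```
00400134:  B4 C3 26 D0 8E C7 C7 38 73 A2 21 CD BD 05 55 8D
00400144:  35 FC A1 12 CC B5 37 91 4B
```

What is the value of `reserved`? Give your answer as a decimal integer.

`reserved` follows `timestamp` (4 B), `height` (1 B), so it starts at offset 4 + 1 = 5 and occupies 8 bytes.
Bytes at offsets 5..12: C7 C7 38 73 A2 21 CD BD.
Little-endian: lowest address holds the least-significant byte.
Reassemble most-significant byte first: BD CD 21 A2 73 38 C7 C7 → 0xBDCD21A27338C7C7.
Top bit is set, so as a signed 64-bit value this is 0xBDCD21A27338C7C7 − 2^64 = -4770119448713967673.

-4770119448713967673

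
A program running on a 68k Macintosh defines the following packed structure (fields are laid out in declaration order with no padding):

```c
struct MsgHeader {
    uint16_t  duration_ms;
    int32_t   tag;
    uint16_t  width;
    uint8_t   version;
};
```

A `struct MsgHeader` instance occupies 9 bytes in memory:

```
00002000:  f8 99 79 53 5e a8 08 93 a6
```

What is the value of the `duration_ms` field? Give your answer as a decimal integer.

`duration_ms` is the first field, at byte offset 0, occupying 2 bytes.
Bytes at offsets 0..1: F8 99.
Big-endian: lowest address holds the most-significant byte.
The bytes are already most-significant first: 0xF899.
0xF899 = 63641.

63641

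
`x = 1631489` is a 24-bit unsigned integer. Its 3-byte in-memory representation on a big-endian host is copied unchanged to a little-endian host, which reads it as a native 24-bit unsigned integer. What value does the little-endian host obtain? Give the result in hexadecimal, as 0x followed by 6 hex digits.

0x01E518

1631489 in 24-bit hexadecimal is 0x18E501.
Stored big-endian, the bytes at ascending addresses are 18 E5 01.
Read back as little-endian, the first byte is least significant, giving 0x01E518.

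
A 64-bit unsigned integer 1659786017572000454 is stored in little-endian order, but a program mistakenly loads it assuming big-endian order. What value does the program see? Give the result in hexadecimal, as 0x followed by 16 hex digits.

0xC6128ACC96BE0817

1659786017572000454 in 64-bit hexadecimal is 0x1708BE96CC8A12C6.
Stored little-endian, the bytes at ascending addresses are C6 12 8A CC 96 BE 08 17.
Read back as big-endian, the last byte is least significant, giving 0xC6128ACC96BE0817.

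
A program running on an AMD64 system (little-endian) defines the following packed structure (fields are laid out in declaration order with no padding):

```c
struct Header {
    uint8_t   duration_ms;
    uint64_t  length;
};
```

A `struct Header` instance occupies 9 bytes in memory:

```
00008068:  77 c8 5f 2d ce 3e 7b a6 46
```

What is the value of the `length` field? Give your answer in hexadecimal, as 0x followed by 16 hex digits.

`length` follows `duration_ms` (1 byte), so it starts at byte offset 1 and occupies 8 bytes.
Bytes at offsets 1..8: C8 5F 2D CE 3E 7B A6 46.
In little-endian order the low byte comes first in memory.
Reassemble most-significant byte first: 46 A6 7B 3E CE 2D 5F C8 → 0x46A67B3ECE2D5FC8.

0x46A67B3ECE2D5FC8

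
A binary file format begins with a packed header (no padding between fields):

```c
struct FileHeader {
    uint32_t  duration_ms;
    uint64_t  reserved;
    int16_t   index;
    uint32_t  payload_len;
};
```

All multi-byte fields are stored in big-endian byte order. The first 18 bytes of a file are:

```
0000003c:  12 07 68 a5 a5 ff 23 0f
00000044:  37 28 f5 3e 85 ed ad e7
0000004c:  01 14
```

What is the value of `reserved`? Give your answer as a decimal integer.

11961317683576239422

`reserved` follows `duration_ms` (4 bytes), so it starts at byte offset 4 and occupies 8 bytes.
Bytes at offsets 4..11: A5 FF 23 0F 37 28 F5 3E.
Big-endian: lowest address holds the most-significant byte.
The bytes are already most-significant first: 0xA5FF230F3728F53E.
0xA5FF230F3728F53E = 11961317683576239422.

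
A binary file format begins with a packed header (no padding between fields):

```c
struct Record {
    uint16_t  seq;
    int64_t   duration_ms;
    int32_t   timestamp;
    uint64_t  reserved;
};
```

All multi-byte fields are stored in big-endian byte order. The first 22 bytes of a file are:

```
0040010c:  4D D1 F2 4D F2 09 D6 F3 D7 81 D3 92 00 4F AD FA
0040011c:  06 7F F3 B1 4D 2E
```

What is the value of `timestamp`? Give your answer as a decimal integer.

`timestamp` follows `seq` (2 B), `duration_ms` (8 B), so it starts at offset 2 + 8 = 10 and occupies 4 bytes.
Bytes at offsets 10..13: D3 92 00 4F.
Big-endian: lowest address holds the most-significant byte.
The bytes are already most-significant first: 0xD392004F.
Top bit is set, so as a signed 32-bit value this is 0xD392004F − 2^32 = -745406385.

-745406385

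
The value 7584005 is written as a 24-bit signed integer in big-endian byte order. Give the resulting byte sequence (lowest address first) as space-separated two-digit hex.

7584005 in hexadecimal, padded to 24 bits, is 0x73B905.
Split into bytes (most-significant first): 73 B9 05.
Big-endian: lowest address holds the most-significant byte.
So the memory order matches the most-significant-first order: 73 B9 05.

73 B9 05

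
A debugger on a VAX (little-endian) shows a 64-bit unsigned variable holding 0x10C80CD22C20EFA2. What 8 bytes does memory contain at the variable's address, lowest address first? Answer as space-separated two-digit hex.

Split into bytes (most-significant first): 10 C8 0C D2 2C 20 EF A2.
In little-endian order the low byte comes first in memory.
So at ascending addresses the bytes are A2 EF 20 2C D2 0C C8 10.

A2 EF 20 2C D2 0C C8 10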